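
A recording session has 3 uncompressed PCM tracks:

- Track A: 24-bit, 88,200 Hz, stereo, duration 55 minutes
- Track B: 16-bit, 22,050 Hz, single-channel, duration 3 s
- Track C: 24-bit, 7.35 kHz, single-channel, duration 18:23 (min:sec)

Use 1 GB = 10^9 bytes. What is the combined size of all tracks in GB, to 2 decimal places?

Track A: 55 minutes = 3,300 s; 88,200 × 3,300 × 3 × 2 = 1,746,360,000 bytes.
Track B: 22,050 × 3 × 2 × 1 = 132,300 bytes.
Track C: 18:23 (min:sec) = 1,103 s; 7,350 × 1,103 × 3 × 1 = 24,321,150 bytes.
Total = 1,770,813,450 bytes = 1.77 GB.

1.77 GB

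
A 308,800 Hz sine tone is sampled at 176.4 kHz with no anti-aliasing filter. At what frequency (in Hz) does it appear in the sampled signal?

Nyquist = 176,400/2 = 88,200 Hz; 308,800 Hz exceeds it.
Alias = |308,800 − 2×176,400| = |308,800 − 352,800| = 44,000 Hz.

44,000 Hz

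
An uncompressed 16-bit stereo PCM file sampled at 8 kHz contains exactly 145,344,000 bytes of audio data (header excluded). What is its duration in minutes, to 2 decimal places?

Byte rate = 8,000 × 2 × 2 = 32,000 bytes/s.
Duration = 145,344,000 / 32,000 = 4,542 s.
4,542 s / 60 = 75.70 minutes.

75.70 minutes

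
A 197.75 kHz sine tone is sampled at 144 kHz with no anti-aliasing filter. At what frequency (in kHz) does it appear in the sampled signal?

Nyquist = 144,000/2 = 72,000 Hz; 197,750 Hz exceeds it.
Alias = |197,750 − 1×144,000| = |197,750 − 144,000| = 53,750 Hz = 53.75 kHz.

53.75 kHz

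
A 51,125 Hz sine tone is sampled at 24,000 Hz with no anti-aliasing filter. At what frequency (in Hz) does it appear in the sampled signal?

Nyquist = 24,000/2 = 12,000 Hz; 51,125 Hz exceeds it.
Alias = |51,125 − 2×24,000| = |51,125 − 48,000| = 3,125 Hz.

3,125 Hz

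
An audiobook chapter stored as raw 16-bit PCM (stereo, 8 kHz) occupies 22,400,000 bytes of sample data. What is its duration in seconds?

Byte rate = 8,000 × 2 × 2 = 32,000 bytes/s.
Duration = 22,400,000 / 32,000 = 700 s.

700 seconds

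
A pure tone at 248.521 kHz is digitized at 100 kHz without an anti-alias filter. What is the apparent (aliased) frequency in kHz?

Nyquist = 100,000/2 = 50,000 Hz; 248,521 Hz exceeds it.
Alias = |248,521 − 2×100,000| = |248,521 − 200,000| = 48,521 Hz = 48.521 kHz.

48.521 kHz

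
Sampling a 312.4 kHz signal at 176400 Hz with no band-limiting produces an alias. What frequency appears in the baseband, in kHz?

Nyquist = 176,400/2 = 88,200 Hz; 312,400 Hz exceeds it.
Alias = |312,400 − 2×176,400| = |312,400 − 352,800| = 40,400 Hz = 40.4 kHz.

40.4 kHz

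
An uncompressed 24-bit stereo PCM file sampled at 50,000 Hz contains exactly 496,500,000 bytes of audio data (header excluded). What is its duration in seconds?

Byte rate = 50,000 × 3 × 2 = 300,000 bytes/s.
Duration = 496,500,000 / 300,000 = 1,655 s.

1,655 seconds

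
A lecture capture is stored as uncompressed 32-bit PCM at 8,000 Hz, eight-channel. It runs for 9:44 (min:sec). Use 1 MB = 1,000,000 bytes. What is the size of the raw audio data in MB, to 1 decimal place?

Duration = 9:44 (min:sec) = 584 s.
Bytes = 8,000 samples/s × 584 s × 4 bytes/sample × 8 ch = 149,504,000 bytes.
149,504,000 / 1,000,000 = 149.5 MB.

149.5 MB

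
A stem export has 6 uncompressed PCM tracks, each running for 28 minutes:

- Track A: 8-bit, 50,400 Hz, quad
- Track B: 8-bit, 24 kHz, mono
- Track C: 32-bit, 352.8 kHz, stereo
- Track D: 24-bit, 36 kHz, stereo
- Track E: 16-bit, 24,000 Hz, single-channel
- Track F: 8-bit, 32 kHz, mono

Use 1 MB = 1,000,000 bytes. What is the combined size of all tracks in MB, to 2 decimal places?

28 minutes = 1,680 s.
Track A: 50,400 × 1,680 × 1 × 4 = 338,688,000 bytes.
Track B: 24,000 × 1,680 × 1 × 1 = 40,320,000 bytes.
Track C: 352,800 × 1,680 × 4 × 2 = 4,741,632,000 bytes.
Track D: 36,000 × 1,680 × 3 × 2 = 362,880,000 bytes.
Track E: 24,000 × 1,680 × 2 × 1 = 80,640,000 bytes.
Track F: 32,000 × 1,680 × 1 × 1 = 53,760,000 bytes.
Total = 5,617,920,000 bytes = 5617.92 MB.

5617.92 MB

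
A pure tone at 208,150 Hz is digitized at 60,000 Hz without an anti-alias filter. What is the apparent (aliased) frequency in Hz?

28,150 Hz

Nyquist = 60,000/2 = 30,000 Hz; 208,150 Hz exceeds it.
Alias = |208,150 − 3×60,000| = |208,150 − 180,000| = 28,150 Hz.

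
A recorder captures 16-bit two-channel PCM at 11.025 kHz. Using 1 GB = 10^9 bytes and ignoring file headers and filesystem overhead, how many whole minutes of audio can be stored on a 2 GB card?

755 minutes

Uncompressed byte rate = 11,025 × 2 × 2 = 44,100 bytes/s.
Capacity = 2 × 1,000,000,000 = 2,000,000,000 bytes.
2,000,000,000 / 44,100 ≈ 45351.47 s → 755 minutes.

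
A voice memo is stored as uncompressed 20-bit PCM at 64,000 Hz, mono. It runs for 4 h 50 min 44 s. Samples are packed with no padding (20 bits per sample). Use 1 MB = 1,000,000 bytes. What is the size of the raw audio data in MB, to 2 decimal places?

Duration = 4 h 50 min 44 s = 17,444 s.
Bits = 64,000 × 17,444 × 20 × 1 = 22,328,320,000 bits = 2,791,040,000 bytes.
2,791,040,000 / 1,000,000 = 2791.04 MB.

2791.04 MB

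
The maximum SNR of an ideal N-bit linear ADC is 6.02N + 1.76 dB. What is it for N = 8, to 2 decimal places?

6.02 × 8 + 1.76 = 49.92 dB.

49.92 dB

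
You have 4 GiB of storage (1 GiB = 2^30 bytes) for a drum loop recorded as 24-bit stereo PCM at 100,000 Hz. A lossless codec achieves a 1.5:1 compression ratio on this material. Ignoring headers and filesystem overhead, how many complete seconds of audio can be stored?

10,737 seconds

Uncompressed byte rate = 100,000 × 3 × 2 = 600,000 bytes/s.
After 1.5:1 compression, effective rate ≈ 400000 bytes/s.
Capacity = 4 × 1,073,741,824 = 4,294,967,296 bytes.
4,294,967,296 / effective rate ≈ 10737.42 s → 10,737 seconds.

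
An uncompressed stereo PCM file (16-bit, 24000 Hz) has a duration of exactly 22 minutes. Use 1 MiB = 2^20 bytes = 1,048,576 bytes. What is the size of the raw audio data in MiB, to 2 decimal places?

120.85 MiB

Duration = exactly 22 minutes = 1,320 s.
Bytes = 24,000 samples/s × 1,320 s × 2 bytes/sample × 2 ch = 126,720,000 bytes.
126,720,000 / 1,048,576 = 120.85 MiB.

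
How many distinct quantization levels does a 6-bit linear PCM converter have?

64 levels

2^6 = 64.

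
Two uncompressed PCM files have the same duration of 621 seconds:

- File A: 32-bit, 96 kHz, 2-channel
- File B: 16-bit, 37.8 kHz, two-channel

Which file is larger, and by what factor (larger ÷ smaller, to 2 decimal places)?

File A, by a factor of 5.08

File A: 96,000 × 4 × 2 = 768,000 bytes/s.
File B: 37,800 × 2 × 2 = 151,200 bytes/s.
File A is larger; ratio = 476,928,000 / 93,895,200 = 5.08.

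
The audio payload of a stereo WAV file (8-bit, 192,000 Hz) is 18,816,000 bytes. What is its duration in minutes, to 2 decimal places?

Byte rate = 192,000 × 1 × 2 = 384,000 bytes/s.
Duration = 18,816,000 / 384,000 = 49 s.
49 s / 60 = 0.82 minutes.

0.82 minutes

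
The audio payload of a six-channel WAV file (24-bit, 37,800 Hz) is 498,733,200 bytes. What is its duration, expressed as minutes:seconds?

12:13

Byte rate = 37,800 × 3 × 6 = 680,400 bytes/s.
Duration = 498,733,200 / 680,400 = 733 s.
733 s = 12:13.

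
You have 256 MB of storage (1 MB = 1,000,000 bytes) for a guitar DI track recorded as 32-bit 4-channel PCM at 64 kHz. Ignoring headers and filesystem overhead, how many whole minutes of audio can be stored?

Uncompressed byte rate = 64,000 × 4 × 4 = 1,024,000 bytes/s.
Capacity = 256 × 1,000,000 = 256,000,000 bytes.
256,000,000 / 1,024,000 ≈ 250 s → 4 minutes.

4 minutes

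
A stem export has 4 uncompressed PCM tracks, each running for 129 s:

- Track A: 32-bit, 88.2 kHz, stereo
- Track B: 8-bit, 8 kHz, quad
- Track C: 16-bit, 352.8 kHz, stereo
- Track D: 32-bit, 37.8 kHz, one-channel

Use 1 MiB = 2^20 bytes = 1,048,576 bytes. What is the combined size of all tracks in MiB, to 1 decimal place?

Track A: 88,200 × 129 × 4 × 2 = 91,022,400 bytes.
Track B: 8,000 × 129 × 1 × 4 = 4,128,000 bytes.
Track C: 352,800 × 129 × 2 × 2 = 182,044,800 bytes.
Track D: 37,800 × 129 × 4 × 1 = 19,504,800 bytes.
Total = 296,700,000 bytes = 283.0 MiB.

283.0 MiB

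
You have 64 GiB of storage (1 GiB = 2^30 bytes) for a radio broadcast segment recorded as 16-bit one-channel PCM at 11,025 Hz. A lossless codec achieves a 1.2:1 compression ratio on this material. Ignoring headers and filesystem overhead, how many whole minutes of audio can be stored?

62,330 minutes

Uncompressed byte rate = 11,025 × 2 × 1 = 22,050 bytes/s.
After 1.2:1 compression, effective rate ≈ 18375 bytes/s.
Capacity = 64 × 1,073,741,824 = 68,719,476,736 bytes.
68,719,476,736 / effective rate ≈ 3739835.47 s → 62,330 minutes.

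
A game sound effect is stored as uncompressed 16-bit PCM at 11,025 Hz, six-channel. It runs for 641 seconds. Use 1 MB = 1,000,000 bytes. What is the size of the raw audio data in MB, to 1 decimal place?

84.8 MB

Bytes = 11,025 samples/s × 641 s × 2 bytes/sample × 6 ch = 84,804,300 bytes.
84,804,300 / 1,000,000 = 84.8 MB.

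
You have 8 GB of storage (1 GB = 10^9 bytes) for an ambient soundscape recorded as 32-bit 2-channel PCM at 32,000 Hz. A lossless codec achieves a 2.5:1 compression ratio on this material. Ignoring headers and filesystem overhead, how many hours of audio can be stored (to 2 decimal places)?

Uncompressed byte rate = 32,000 × 4 × 2 = 256,000 bytes/s.
After 2.5:1 compression, effective rate ≈ 102400 bytes/s.
Capacity = 8 × 1,000,000,000 = 8,000,000,000 bytes.
8,000,000,000 / effective rate ≈ 78125 s → 21.70 hours.

21.70 hours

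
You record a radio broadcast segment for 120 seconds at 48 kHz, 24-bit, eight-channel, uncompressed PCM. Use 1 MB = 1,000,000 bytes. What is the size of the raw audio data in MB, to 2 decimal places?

138.24 MB

Bytes = 48,000 samples/s × 120 s × 3 bytes/sample × 8 ch = 138,240,000 bytes.
138,240,000 / 1,000,000 = 138.24 MB.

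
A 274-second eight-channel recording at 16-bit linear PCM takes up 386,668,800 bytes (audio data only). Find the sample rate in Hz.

88,200 Hz

Bytes = sample_rate × seconds × bytes_per_sample × channels.
sample_rate = 386,668,800 / (274 × 2 × 8) = 386,668,800 / 4,384 = 88,200 Hz.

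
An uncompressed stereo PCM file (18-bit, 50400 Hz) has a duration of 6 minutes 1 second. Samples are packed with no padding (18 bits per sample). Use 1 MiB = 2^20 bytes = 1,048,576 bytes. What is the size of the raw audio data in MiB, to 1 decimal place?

Duration = 6 minutes 1 second = 361 s.
Bits = 50,400 × 361 × 18 × 2 = 654,998,400 bits = 81,874,800 bytes.
81,874,800 / 1,048,576 = 78.1 MiB.

78.1 MiB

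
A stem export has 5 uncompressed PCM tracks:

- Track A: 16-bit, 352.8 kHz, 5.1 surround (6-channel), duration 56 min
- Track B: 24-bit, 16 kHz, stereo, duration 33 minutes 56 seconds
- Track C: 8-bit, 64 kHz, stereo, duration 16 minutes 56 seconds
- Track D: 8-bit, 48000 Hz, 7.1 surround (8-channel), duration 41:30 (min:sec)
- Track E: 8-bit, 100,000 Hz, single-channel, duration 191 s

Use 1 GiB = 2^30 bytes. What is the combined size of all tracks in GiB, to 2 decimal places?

Track A: 56 min = 3,360 s; 352,800 × 3,360 × 2 × 6 = 14,224,896,000 bytes.
Track B: 33 minutes 56 seconds = 2,036 s; 16,000 × 2,036 × 3 × 2 = 195,456,000 bytes.
Track C: 16 minutes 56 seconds = 1,016 s; 64,000 × 1,016 × 1 × 2 = 130,048,000 bytes.
Track D: 41:30 (min:sec) = 2,490 s; 48,000 × 2,490 × 1 × 8 = 956,160,000 bytes.
Track E: 100,000 × 191 × 1 × 1 = 19,100,000 bytes.
Total = 15,525,660,000 bytes = 14.46 GiB.

14.46 GiB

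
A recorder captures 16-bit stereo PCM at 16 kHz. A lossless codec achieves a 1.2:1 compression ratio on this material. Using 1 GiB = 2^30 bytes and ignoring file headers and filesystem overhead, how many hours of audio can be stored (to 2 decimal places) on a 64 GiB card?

Uncompressed byte rate = 16,000 × 2 × 2 = 64,000 bytes/s.
After 1.2:1 compression, effective rate ≈ 53333.33 bytes/s.
Capacity = 64 × 1,073,741,824 = 68,719,476,736 bytes.
68,719,476,736 / effective rate ≈ 1288490.19 s → 357.91 hours.

357.91 hours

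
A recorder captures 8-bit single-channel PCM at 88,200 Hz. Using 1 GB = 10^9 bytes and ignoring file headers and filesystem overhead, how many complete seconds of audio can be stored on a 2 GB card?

22,675 seconds

Uncompressed byte rate = 88,200 × 1 × 1 = 88,200 bytes/s.
Capacity = 2 × 1,000,000,000 = 2,000,000,000 bytes.
2,000,000,000 / 88,200 ≈ 22675.74 s → 22,675 seconds.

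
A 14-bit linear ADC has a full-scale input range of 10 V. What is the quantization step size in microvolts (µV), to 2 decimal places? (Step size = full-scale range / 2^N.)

10 V / 2^14 = 10 / 16,384 V = 610.35 µV.

610.35 µV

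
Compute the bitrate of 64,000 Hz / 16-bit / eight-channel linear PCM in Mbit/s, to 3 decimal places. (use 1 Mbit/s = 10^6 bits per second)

8.192 Mbit/s

Bit rate = 64,000 × 16 × 8 = 8,192,000 bits/s.
= 8.192 Mbit/s.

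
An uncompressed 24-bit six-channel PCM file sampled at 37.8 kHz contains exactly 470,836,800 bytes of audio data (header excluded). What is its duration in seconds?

692 seconds

Byte rate = 37,800 × 3 × 6 = 680,400 bytes/s.
Duration = 470,836,800 / 680,400 = 692 s.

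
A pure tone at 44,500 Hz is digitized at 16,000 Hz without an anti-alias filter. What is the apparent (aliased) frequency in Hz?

3,500 Hz

Nyquist = 16,000/2 = 8,000 Hz; 44,500 Hz exceeds it.
Alias = |44,500 − 3×16,000| = |44,500 − 48,000| = 3,500 Hz.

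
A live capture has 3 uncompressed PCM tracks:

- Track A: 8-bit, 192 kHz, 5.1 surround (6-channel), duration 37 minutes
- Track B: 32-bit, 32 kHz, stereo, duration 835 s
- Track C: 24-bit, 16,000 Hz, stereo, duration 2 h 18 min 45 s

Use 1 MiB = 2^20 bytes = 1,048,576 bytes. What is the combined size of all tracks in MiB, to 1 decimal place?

Track A: 37 minutes = 2,220 s; 192,000 × 2,220 × 1 × 6 = 2,557,440,000 bytes.
Track B: 32,000 × 835 × 4 × 2 = 213,760,000 bytes.
Track C: 2 h 18 min 45 s = 8,325 s; 16,000 × 8,325 × 3 × 2 = 799,200,000 bytes.
Total = 3,570,400,000 bytes = 3405.0 MiB.

3405.0 MiB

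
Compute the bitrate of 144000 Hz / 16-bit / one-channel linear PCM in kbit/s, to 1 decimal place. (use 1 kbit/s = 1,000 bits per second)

Bit rate = 144,000 × 16 × 1 = 2,304,000 bits/s.
= 2304.0 kbit/s.

2304.0 kbit/s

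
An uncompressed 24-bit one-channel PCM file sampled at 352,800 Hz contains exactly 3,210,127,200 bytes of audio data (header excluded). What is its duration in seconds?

Byte rate = 352,800 × 3 × 1 = 1,058,400 bytes/s.
Duration = 3,210,127,200 / 1,058,400 = 3,033 s.

3,033 seconds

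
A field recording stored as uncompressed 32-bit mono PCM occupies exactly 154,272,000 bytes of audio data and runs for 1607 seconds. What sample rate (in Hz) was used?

24,000 Hz

Bytes = sample_rate × seconds × bytes_per_sample × channels.
sample_rate = 154,272,000 / (1,607 × 4 × 1) = 154,272,000 / 6,428 = 24,000 Hz.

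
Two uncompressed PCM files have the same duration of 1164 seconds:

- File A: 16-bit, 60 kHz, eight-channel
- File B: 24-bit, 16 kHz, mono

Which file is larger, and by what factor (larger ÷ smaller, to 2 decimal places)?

File A: 60,000 × 2 × 8 = 960,000 bytes/s.
File B: 16,000 × 3 × 1 = 48,000 bytes/s.
File A is larger; ratio = 1,117,440,000 / 55,872,000 = 20.00.

File A, by a factor of 20.00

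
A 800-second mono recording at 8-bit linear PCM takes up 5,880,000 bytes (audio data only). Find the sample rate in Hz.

7,350 Hz

Bytes = sample_rate × seconds × bytes_per_sample × channels.
sample_rate = 5,880,000 / (800 × 1 × 1) = 5,880,000 / 800 = 7,350 Hz.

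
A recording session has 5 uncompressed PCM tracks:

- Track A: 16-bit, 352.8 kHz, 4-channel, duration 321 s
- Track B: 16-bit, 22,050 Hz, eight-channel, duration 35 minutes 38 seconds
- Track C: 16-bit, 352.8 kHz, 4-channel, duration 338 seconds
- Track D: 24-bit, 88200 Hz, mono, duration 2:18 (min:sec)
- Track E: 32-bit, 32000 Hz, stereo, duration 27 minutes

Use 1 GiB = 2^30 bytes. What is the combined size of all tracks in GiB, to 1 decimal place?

2.9 GiB

Track A: 352,800 × 321 × 2 × 4 = 905,990,400 bytes.
Track B: 35 minutes 38 seconds = 2,138 s; 22,050 × 2,138 × 2 × 8 = 754,286,400 bytes.
Track C: 352,800 × 338 × 2 × 4 = 953,971,200 bytes.
Track D: 2:18 (min:sec) = 138 s; 88,200 × 138 × 3 × 1 = 36,514,800 bytes.
Track E: 27 minutes = 1,620 s; 32,000 × 1,620 × 4 × 2 = 414,720,000 bytes.
Total = 3,065,482,800 bytes = 2.9 GiB.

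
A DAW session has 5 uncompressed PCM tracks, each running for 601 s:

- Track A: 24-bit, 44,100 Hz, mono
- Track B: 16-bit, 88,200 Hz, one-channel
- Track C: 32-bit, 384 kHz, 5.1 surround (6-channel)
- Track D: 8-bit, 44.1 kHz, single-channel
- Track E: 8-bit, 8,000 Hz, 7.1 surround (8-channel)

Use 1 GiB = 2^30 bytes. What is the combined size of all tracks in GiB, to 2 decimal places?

Track A: 44,100 × 601 × 3 × 1 = 79,512,300 bytes.
Track B: 88,200 × 601 × 2 × 1 = 106,016,400 bytes.
Track C: 384,000 × 601 × 4 × 6 = 5,538,816,000 bytes.
Track D: 44,100 × 601 × 1 × 1 = 26,504,100 bytes.
Track E: 8,000 × 601 × 1 × 8 = 38,464,000 bytes.
Total = 5,789,312,800 bytes = 5.39 GiB.

5.39 GiB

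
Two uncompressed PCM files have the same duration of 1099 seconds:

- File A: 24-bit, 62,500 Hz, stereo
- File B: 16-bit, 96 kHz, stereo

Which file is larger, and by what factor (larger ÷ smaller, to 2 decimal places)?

File A: 62,500 × 3 × 2 = 375,000 bytes/s.
File B: 96,000 × 2 × 2 = 384,000 bytes/s.
File B is larger; ratio = 422,016,000 / 412,125,000 = 1.02.

File B, by a factor of 1.02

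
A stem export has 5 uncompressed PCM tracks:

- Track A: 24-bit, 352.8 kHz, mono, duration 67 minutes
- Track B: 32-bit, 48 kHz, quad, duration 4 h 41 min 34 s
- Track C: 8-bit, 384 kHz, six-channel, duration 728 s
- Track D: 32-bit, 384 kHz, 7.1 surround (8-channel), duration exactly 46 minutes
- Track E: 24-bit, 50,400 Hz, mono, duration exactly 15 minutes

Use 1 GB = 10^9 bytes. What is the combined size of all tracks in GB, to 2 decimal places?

52.96 GB

Track A: 67 minutes = 4,020 s; 352,800 × 4,020 × 3 × 1 = 4,254,768,000 bytes.
Track B: 4 h 41 min 34 s = 16,894 s; 48,000 × 16,894 × 4 × 4 = 12,974,592,000 bytes.
Track C: 384,000 × 728 × 1 × 6 = 1,677,312,000 bytes.
Track D: exactly 46 minutes = 2,760 s; 384,000 × 2,760 × 4 × 8 = 33,914,880,000 bytes.
Track E: exactly 15 minutes = 900 s; 50,400 × 900 × 3 × 1 = 136,080,000 bytes.
Total = 52,957,632,000 bytes = 52.96 GB.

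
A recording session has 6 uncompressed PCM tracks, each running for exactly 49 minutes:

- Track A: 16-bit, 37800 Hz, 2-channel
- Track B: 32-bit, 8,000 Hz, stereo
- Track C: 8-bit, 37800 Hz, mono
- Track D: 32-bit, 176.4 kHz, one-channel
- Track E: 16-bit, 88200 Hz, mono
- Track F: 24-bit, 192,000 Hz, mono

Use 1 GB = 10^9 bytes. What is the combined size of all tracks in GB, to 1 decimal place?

5.0 GB

exactly 49 minutes = 2,940 s.
Track A: 37,800 × 2,940 × 2 × 2 = 444,528,000 bytes.
Track B: 8,000 × 2,940 × 4 × 2 = 188,160,000 bytes.
Track C: 37,800 × 2,940 × 1 × 1 = 111,132,000 bytes.
Track D: 176,400 × 2,940 × 4 × 1 = 2,074,464,000 bytes.
Track E: 88,200 × 2,940 × 2 × 1 = 518,616,000 bytes.
Track F: 192,000 × 2,940 × 3 × 1 = 1,693,440,000 bytes.
Total = 5,030,340,000 bytes = 5.0 GB.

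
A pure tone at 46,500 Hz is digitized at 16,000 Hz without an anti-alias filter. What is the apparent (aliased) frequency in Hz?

1,500 Hz

Nyquist = 16,000/2 = 8,000 Hz; 46,500 Hz exceeds it.
Alias = |46,500 − 3×16,000| = |46,500 − 48,000| = 1,500 Hz.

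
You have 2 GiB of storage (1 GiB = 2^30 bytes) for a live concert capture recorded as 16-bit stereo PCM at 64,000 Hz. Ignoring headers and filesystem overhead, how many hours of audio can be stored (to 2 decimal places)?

2.33 hours

Uncompressed byte rate = 64,000 × 2 × 2 = 256,000 bytes/s.
Capacity = 2 × 1,073,741,824 = 2,147,483,648 bytes.
2,147,483,648 / 256,000 ≈ 8388.61 s → 2.33 hours.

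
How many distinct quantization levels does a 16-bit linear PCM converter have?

65,536 levels

2^16 = 65,536.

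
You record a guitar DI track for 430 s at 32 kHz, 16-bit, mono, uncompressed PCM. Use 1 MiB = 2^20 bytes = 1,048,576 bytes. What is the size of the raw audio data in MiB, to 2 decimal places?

26.25 MiB

Bytes = 32,000 samples/s × 430 s × 2 bytes/sample × 1 ch = 27,520,000 bytes.
27,520,000 / 1,048,576 = 26.25 MiB.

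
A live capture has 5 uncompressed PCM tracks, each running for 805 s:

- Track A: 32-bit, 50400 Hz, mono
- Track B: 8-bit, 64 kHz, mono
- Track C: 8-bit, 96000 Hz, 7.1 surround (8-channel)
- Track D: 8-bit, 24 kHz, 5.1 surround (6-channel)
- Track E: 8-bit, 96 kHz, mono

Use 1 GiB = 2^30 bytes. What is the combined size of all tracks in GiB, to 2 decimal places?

Track A: 50,400 × 805 × 4 × 1 = 162,288,000 bytes.
Track B: 64,000 × 805 × 1 × 1 = 51,520,000 bytes.
Track C: 96,000 × 805 × 1 × 8 = 618,240,000 bytes.
Track D: 24,000 × 805 × 1 × 6 = 115,920,000 bytes.
Track E: 96,000 × 805 × 1 × 1 = 77,280,000 bytes.
Total = 1,025,248,000 bytes = 0.95 GiB.

0.95 GiB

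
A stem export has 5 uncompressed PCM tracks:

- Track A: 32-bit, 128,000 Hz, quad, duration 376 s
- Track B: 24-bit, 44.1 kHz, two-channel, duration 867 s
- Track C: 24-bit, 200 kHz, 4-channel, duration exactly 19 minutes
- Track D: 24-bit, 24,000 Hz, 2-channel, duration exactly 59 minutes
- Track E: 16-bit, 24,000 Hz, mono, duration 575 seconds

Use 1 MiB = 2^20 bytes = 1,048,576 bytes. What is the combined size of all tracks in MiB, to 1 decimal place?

4074.9 MiB

Track A: 128,000 × 376 × 4 × 4 = 770,048,000 bytes.
Track B: 44,100 × 867 × 3 × 2 = 229,408,200 bytes.
Track C: exactly 19 minutes = 1,140 s; 200,000 × 1,140 × 3 × 4 = 2,736,000,000 bytes.
Track D: exactly 59 minutes = 3,540 s; 24,000 × 3,540 × 3 × 2 = 509,760,000 bytes.
Track E: 24,000 × 575 × 2 × 1 = 27,600,000 bytes.
Total = 4,272,816,200 bytes = 4074.9 MiB.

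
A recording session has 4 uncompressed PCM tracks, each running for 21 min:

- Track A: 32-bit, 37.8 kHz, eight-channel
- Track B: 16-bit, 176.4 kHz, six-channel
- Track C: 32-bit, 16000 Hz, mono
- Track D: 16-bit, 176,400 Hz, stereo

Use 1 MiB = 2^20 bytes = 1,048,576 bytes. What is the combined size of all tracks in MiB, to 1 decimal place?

21 min = 1,260 s.
Track A: 37,800 × 1,260 × 4 × 8 = 1,524,096,000 bytes.
Track B: 176,400 × 1,260 × 2 × 6 = 2,667,168,000 bytes.
Track C: 16,000 × 1,260 × 4 × 1 = 80,640,000 bytes.
Track D: 176,400 × 1,260 × 2 × 2 = 889,056,000 bytes.
Total = 5,160,960,000 bytes = 4921.9 MiB.

4921.9 MiB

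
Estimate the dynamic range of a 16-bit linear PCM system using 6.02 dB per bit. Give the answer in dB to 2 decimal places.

16 × 6.02 = 96.32 dB.

96.32 dB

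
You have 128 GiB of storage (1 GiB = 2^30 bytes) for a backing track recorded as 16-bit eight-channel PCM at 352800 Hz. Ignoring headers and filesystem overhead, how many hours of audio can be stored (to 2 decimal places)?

6.76 hours

Uncompressed byte rate = 352,800 × 2 × 8 = 5,644,800 bytes/s.
Capacity = 128 × 1,073,741,824 = 137,438,953,472 bytes.
137,438,953,472 / 5,644,800 ≈ 24347.89 s → 6.76 hours.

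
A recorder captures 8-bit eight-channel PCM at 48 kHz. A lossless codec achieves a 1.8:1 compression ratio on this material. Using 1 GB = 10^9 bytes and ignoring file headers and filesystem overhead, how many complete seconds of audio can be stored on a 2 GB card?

9,375 seconds

Uncompressed byte rate = 48,000 × 1 × 8 = 384,000 bytes/s.
After 1.8:1 compression, effective rate ≈ 213333.33 bytes/s.
Capacity = 2 × 1,000,000,000 = 2,000,000,000 bytes.
2,000,000,000 / effective rate ≈ 9375 s → 9,375 seconds.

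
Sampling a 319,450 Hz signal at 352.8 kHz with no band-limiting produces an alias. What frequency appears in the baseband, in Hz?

Nyquist = 352,800/2 = 176,400 Hz; 319,450 Hz exceeds it.
Alias = |319,450 − 1×352,800| = |319,450 − 352,800| = 33,350 Hz.

33,350 Hz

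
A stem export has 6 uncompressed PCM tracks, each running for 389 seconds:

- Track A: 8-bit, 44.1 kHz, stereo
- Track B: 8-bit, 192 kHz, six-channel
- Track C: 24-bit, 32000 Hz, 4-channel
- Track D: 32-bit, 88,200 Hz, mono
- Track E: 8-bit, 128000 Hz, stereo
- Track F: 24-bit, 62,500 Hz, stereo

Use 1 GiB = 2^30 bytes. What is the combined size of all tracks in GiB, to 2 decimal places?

0.94 GiB

Track A: 44,100 × 389 × 1 × 2 = 34,309,800 bytes.
Track B: 192,000 × 389 × 1 × 6 = 448,128,000 bytes.
Track C: 32,000 × 389 × 3 × 4 = 149,376,000 bytes.
Track D: 88,200 × 389 × 4 × 1 = 137,239,200 bytes.
Track E: 128,000 × 389 × 1 × 2 = 99,584,000 bytes.
Track F: 62,500 × 389 × 3 × 2 = 145,875,000 bytes.
Total = 1,014,512,000 bytes = 0.94 GiB.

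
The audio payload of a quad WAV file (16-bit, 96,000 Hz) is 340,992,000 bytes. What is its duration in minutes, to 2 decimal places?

7.40 minutes

Byte rate = 96,000 × 2 × 4 = 768,000 bytes/s.
Duration = 340,992,000 / 768,000 = 444 s.
444 s / 60 = 7.40 minutes.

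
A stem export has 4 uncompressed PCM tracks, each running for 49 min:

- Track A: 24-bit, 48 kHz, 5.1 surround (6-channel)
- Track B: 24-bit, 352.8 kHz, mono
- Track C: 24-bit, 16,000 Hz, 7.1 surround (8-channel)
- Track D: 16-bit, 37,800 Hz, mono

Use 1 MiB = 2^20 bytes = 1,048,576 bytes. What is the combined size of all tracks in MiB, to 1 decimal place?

49 min = 2,940 s.
Track A: 48,000 × 2,940 × 3 × 6 = 2,540,160,000 bytes.
Track B: 352,800 × 2,940 × 3 × 1 = 3,111,696,000 bytes.
Track C: 16,000 × 2,940 × 3 × 8 = 1,128,960,000 bytes.
Track D: 37,800 × 2,940 × 2 × 1 = 222,264,000 bytes.
Total = 7,003,080,000 bytes = 6678.7 MiB.

6678.7 MiB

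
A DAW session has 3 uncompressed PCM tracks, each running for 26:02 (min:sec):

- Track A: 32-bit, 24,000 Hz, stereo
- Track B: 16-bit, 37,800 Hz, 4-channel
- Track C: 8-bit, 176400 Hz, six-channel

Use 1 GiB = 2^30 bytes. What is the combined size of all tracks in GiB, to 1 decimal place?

2.3 GiB

26:02 (min:sec) = 1,562 s.
Track A: 24,000 × 1,562 × 4 × 2 = 299,904,000 bytes.
Track B: 37,800 × 1,562 × 2 × 4 = 472,348,800 bytes.
Track C: 176,400 × 1,562 × 1 × 6 = 1,653,220,800 bytes.
Total = 2,425,473,600 bytes = 2.3 GiB.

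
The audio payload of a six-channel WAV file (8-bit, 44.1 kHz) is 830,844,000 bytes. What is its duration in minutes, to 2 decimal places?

52.33 minutes

Byte rate = 44,100 × 1 × 6 = 264,600 bytes/s.
Duration = 830,844,000 / 264,600 = 3,140 s.
3,140 s / 60 = 52.33 minutes.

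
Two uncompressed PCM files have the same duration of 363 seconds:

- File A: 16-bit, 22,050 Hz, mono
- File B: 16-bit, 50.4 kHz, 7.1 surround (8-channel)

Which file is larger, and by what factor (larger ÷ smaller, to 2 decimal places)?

File B, by a factor of 18.29

File A: 22,050 × 2 × 1 = 44,100 bytes/s.
File B: 50,400 × 2 × 8 = 806,400 bytes/s.
File B is larger; ratio = 292,723,200 / 16,008,300 = 18.29.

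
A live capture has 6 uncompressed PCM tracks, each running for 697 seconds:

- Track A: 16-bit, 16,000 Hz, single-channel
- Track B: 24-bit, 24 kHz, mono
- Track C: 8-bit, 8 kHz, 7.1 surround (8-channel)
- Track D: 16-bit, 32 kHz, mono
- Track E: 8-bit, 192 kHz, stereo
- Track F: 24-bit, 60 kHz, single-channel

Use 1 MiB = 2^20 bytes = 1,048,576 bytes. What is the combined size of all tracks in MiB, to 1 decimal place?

Track A: 16,000 × 697 × 2 × 1 = 22,304,000 bytes.
Track B: 24,000 × 697 × 3 × 1 = 50,184,000 bytes.
Track C: 8,000 × 697 × 1 × 8 = 44,608,000 bytes.
Track D: 32,000 × 697 × 2 × 1 = 44,608,000 bytes.
Track E: 192,000 × 697 × 1 × 2 = 267,648,000 bytes.
Track F: 60,000 × 697 × 3 × 1 = 125,460,000 bytes.
Total = 554,812,000 bytes = 529.1 MiB.

529.1 MiB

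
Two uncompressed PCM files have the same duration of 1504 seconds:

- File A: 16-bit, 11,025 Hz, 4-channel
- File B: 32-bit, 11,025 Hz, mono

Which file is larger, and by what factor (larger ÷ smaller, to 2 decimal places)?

File A, by a factor of 2.00

File A: 11,025 × 2 × 4 = 88,200 bytes/s.
File B: 11,025 × 4 × 1 = 44,100 bytes/s.
File A is larger; ratio = 132,652,800 / 66,326,400 = 2.00.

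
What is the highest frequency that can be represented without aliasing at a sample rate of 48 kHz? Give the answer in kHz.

Nyquist frequency = sample rate / 2 = 48,000 / 2 = 24 kHz.

24 kHz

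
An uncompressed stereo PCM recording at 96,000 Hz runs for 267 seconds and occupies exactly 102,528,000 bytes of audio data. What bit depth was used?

16 bits

Bytes per sample = 102,528,000 / (96,000 × 267 × 2) = 102,528,000 / 51,264,000 = 2.
Bit depth = 2 × 8 = 16 bits.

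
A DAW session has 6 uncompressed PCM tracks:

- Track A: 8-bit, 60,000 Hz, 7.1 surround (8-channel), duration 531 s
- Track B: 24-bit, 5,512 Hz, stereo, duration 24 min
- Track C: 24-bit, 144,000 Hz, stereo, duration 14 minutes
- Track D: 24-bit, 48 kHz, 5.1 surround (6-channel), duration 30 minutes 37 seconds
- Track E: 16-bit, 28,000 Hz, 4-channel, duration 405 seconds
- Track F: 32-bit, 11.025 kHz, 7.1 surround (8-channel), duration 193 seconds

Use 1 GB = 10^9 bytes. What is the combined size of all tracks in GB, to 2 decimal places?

2.77 GB

Track A: 60,000 × 531 × 1 × 8 = 254,880,000 bytes.
Track B: 24 min = 1,440 s; 5,512 × 1,440 × 3 × 2 = 47,623,680 bytes.
Track C: 14 minutes = 840 s; 144,000 × 840 × 3 × 2 = 725,760,000 bytes.
Track D: 30 minutes 37 seconds = 1,837 s; 48,000 × 1,837 × 3 × 6 = 1,587,168,000 bytes.
Track E: 28,000 × 405 × 2 × 4 = 90,720,000 bytes.
Track F: 11,025 × 193 × 4 × 8 = 68,090,400 bytes.
Total = 2,774,242,080 bytes = 2.77 GB.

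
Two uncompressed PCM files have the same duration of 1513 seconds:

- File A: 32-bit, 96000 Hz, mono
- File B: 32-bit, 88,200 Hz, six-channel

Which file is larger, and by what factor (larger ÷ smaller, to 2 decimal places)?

File A: 96,000 × 4 × 1 = 384,000 bytes/s.
File B: 88,200 × 4 × 6 = 2,116,800 bytes/s.
File B is larger; ratio = 3,202,718,400 / 580,992,000 = 5.51.

File B, by a factor of 5.51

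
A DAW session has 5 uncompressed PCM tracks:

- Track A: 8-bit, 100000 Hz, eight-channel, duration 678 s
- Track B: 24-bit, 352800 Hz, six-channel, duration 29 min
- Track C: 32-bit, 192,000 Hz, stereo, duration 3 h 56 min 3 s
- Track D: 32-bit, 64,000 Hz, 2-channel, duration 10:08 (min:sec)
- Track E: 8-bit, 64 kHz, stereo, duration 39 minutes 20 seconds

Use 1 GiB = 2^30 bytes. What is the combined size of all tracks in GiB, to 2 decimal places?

Track A: 100,000 × 678 × 1 × 8 = 542,400,000 bytes.
Track B: 29 min = 1,740 s; 352,800 × 1,740 × 3 × 6 = 11,049,696,000 bytes.
Track C: 3 h 56 min 3 s = 14,163 s; 192,000 × 14,163 × 4 × 2 = 21,754,368,000 bytes.
Track D: 10:08 (min:sec) = 608 s; 64,000 × 608 × 4 × 2 = 311,296,000 bytes.
Track E: 39 minutes 20 seconds = 2,360 s; 64,000 × 2,360 × 1 × 2 = 302,080,000 bytes.
Total = 33,959,840,000 bytes = 31.63 GiB.

31.63 GiB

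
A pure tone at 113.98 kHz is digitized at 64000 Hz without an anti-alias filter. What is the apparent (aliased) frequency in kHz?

14.02 kHz

Nyquist = 64,000/2 = 32,000 Hz; 113,980 Hz exceeds it.
Alias = |113,980 − 2×64,000| = |113,980 − 128,000| = 14,020 Hz = 14.02 kHz.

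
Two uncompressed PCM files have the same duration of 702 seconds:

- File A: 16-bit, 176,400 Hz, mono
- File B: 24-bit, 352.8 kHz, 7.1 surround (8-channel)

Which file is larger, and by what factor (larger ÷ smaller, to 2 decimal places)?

File A: 176,400 × 2 × 1 = 352,800 bytes/s.
File B: 352,800 × 3 × 8 = 8,467,200 bytes/s.
File B is larger; ratio = 5,943,974,400 / 247,665,600 = 24.00.

File B, by a factor of 24.00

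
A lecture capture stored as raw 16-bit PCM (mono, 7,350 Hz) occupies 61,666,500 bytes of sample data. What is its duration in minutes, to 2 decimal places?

69.92 minutes

Byte rate = 7,350 × 2 × 1 = 14,700 bytes/s.
Duration = 61,666,500 / 14,700 = 4,195 s.
4,195 s / 60 = 69.92 minutes.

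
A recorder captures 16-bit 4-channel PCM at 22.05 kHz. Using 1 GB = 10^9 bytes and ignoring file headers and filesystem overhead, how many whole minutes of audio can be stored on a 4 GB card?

Uncompressed byte rate = 22,050 × 2 × 4 = 176,400 bytes/s.
Capacity = 4 × 1,000,000,000 = 4,000,000,000 bytes.
4,000,000,000 / 176,400 ≈ 22675.74 s → 377 minutes.

377 minutes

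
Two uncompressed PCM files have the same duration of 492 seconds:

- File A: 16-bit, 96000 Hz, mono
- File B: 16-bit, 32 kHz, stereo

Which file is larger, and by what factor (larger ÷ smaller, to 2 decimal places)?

File A, by a factor of 1.50

File A: 96,000 × 2 × 1 = 192,000 bytes/s.
File B: 32,000 × 2 × 2 = 128,000 bytes/s.
File A is larger; ratio = 94,464,000 / 62,976,000 = 1.50.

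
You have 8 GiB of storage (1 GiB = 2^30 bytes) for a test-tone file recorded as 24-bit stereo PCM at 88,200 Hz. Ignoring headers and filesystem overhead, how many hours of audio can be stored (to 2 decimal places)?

Uncompressed byte rate = 88,200 × 3 × 2 = 529,200 bytes/s.
Capacity = 8 × 1,073,741,824 = 8,589,934,592 bytes.
8,589,934,592 / 529,200 ≈ 16231.92 s → 4.51 hours.

4.51 hours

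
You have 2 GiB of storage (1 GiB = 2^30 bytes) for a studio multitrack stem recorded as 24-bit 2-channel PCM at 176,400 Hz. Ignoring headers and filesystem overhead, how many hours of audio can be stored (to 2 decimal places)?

0.56 hours

Uncompressed byte rate = 176,400 × 3 × 2 = 1,058,400 bytes/s.
Capacity = 2 × 1,073,741,824 = 2,147,483,648 bytes.
2,147,483,648 / 1,058,400 ≈ 2028.99 s → 0.56 hours.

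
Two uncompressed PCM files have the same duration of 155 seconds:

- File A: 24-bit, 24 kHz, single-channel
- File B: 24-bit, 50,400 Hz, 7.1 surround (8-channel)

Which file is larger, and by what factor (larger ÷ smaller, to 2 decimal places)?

File A: 24,000 × 3 × 1 = 72,000 bytes/s.
File B: 50,400 × 3 × 8 = 1,209,600 bytes/s.
File B is larger; ratio = 187,488,000 / 11,160,000 = 16.80.

File B, by a factor of 16.80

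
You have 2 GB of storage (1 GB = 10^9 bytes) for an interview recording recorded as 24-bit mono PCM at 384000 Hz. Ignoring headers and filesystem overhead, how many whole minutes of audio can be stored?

Uncompressed byte rate = 384,000 × 3 × 1 = 1,152,000 bytes/s.
Capacity = 2 × 1,000,000,000 = 2,000,000,000 bytes.
2,000,000,000 / 1,152,000 ≈ 1736.11 s → 28 minutes.

28 minutes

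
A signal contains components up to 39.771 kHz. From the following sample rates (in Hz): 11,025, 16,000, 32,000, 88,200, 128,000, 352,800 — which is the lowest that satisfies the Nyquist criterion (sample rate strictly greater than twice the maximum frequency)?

88,200 Hz

Need sample rate > 2 × 39,771 = 79,542 Hz.
Lowest listed rate above 79,542 Hz is 88,200 Hz.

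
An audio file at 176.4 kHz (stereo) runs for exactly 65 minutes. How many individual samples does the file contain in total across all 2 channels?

1,375,920,000 samples

exactly 65 minutes = 3,900 s.
176,400 × 3,900 s × 2 ch = 1,375,920,000 samples.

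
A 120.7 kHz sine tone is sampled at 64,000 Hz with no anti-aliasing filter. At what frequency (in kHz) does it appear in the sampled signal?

7.3 kHz

Nyquist = 64,000/2 = 32,000 Hz; 120,700 Hz exceeds it.
Alias = |120,700 − 2×64,000| = |120,700 − 128,000| = 7,300 Hz = 7.3 kHz.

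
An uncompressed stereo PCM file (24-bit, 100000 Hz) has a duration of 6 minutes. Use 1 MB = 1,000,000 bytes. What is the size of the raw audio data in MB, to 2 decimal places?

216.00 MB

Duration = 6 minutes = 360 s.
Bytes = 100,000 samples/s × 360 s × 3 bytes/sample × 2 ch = 216,000,000 bytes.
216,000,000 / 1,000,000 = 216.00 MB.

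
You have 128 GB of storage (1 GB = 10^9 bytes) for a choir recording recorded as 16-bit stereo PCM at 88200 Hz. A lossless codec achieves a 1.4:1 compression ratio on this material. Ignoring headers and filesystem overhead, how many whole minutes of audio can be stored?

Uncompressed byte rate = 88,200 × 2 × 2 = 352,800 bytes/s.
After 1.4:1 compression, effective rate ≈ 252000 bytes/s.
Capacity = 128 × 1,000,000,000 = 128,000,000,000 bytes.
128,000,000,000 / effective rate ≈ 507936.51 s → 8,465 minutes.

8,465 minutes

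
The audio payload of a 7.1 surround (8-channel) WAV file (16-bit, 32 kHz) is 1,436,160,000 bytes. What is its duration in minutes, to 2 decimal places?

Byte rate = 32,000 × 2 × 8 = 512,000 bytes/s.
Duration = 1,436,160,000 / 512,000 = 2,805 s.
2,805 s / 60 = 46.75 minutes.

46.75 minutes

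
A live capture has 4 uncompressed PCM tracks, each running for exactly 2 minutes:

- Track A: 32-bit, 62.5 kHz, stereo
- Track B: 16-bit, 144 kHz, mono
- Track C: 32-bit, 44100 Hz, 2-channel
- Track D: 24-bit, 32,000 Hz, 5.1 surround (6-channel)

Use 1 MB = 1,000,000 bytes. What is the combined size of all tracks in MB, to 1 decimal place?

exactly 2 minutes = 120 s.
Track A: 62,500 × 120 × 4 × 2 = 60,000,000 bytes.
Track B: 144,000 × 120 × 2 × 1 = 34,560,000 bytes.
Track C: 44,100 × 120 × 4 × 2 = 42,336,000 bytes.
Track D: 32,000 × 120 × 3 × 6 = 69,120,000 bytes.
Total = 206,016,000 bytes = 206.0 MB.

206.0 MB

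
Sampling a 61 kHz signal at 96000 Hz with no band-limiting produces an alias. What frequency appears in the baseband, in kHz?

35 kHz

Nyquist = 96,000/2 = 48,000 Hz; 61,000 Hz exceeds it.
Alias = |61,000 − 1×96,000| = |61,000 − 96,000| = 35,000 Hz = 35 kHz.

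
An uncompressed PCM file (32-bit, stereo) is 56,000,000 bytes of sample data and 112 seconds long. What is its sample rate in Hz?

Bytes = sample_rate × seconds × bytes_per_sample × channels.
sample_rate = 56,000,000 / (112 × 4 × 2) = 56,000,000 / 896 = 62,500 Hz.

62,500 Hz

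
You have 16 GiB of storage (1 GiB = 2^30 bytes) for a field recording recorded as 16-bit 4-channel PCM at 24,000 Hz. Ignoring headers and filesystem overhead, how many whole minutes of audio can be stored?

Uncompressed byte rate = 24,000 × 2 × 4 = 192,000 bytes/s.
Capacity = 16 × 1,073,741,824 = 17,179,869,184 bytes.
17,179,869,184 / 192,000 ≈ 89478.49 s → 1,491 minutes.

1,491 minutes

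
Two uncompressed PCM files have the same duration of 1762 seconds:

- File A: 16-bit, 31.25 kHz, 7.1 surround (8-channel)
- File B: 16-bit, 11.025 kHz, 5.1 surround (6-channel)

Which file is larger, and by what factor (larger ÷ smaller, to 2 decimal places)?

File A, by a factor of 3.78

File A: 31,250 × 2 × 8 = 500,000 bytes/s.
File B: 11,025 × 2 × 6 = 132,300 bytes/s.
File A is larger; ratio = 881,000,000 / 233,112,600 = 3.78.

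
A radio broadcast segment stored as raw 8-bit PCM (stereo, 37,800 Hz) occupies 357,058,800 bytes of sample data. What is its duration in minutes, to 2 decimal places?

78.72 minutes

Byte rate = 37,800 × 1 × 2 = 75,600 bytes/s.
Duration = 357,058,800 / 75,600 = 4,723 s.
4,723 s / 60 = 78.72 minutes.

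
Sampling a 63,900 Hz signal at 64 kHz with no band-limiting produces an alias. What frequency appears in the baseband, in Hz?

100 Hz

Nyquist = 64,000/2 = 32,000 Hz; 63,900 Hz exceeds it.
Alias = |63,900 − 1×64,000| = |63,900 − 64,000| = 100 Hz.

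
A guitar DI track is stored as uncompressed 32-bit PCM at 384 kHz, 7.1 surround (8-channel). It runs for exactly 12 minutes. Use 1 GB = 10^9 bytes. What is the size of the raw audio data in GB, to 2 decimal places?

8.85 GB

Duration = exactly 12 minutes = 720 s.
Bytes = 384,000 samples/s × 720 s × 4 bytes/sample × 8 ch = 8,847,360,000 bytes.
8,847,360,000 / 1,000,000,000 = 8.85 GB.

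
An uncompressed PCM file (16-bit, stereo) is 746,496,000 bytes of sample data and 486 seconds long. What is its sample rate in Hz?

384,000 Hz

Bytes = sample_rate × seconds × bytes_per_sample × channels.
sample_rate = 746,496,000 / (486 × 2 × 2) = 746,496,000 / 1,944 = 384,000 Hz.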